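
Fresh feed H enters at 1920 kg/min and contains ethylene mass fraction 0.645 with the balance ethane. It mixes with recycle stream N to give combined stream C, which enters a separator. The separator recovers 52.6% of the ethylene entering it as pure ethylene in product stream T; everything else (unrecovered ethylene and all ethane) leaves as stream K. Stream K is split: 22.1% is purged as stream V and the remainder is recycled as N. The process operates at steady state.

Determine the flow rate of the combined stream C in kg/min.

5048 kg/min

ethane enters only via H and leaves only via the purge: 1920×0.355 = 0.221×(ethane in K), and the separator passes all ethane, so ethane in C = ethane in K = 3084.2 kg/min.
ethylene in C: m_A = 1920×0.645 + (1−0.221)·(1−0.526)·m_A, so m_A = 1238.4/0.6308 = 1963.4 kg/min.
C = 1963.4 + 3084.2 = 5047.5 kg/min.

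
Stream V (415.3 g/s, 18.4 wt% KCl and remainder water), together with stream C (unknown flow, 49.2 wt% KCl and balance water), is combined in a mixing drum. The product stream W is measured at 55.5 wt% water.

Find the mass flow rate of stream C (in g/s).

2306 g/s

Let C be the unknown flow. Total out = 415.3 + C.
water balance: 338.88 + 0.508·C = 0.555·(415.3 + C)
(0.508 − 0.555)·C = 0.555×415.3 − 338.88 = -108.39
C = -108.39 / -0.047 = 2306.2 g/s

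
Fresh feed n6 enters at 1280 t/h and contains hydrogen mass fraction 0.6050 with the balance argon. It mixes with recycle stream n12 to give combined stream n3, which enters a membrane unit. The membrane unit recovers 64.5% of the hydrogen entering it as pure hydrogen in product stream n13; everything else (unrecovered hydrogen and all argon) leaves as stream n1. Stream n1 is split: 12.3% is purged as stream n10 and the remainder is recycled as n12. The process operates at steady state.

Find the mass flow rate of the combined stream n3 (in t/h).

argon enters only via n6 and leaves only via the purge: 1280×0.395 = 0.123×(argon in n1), and the membrane unit passes all argon, so argon in n3 = argon in n1 = 4110.6 t/h.
hydrogen in n3: m_A = 1280×0.605 + (1−0.123)·(1−0.645)·m_A, so m_A = 774.4/0.6887 = 1124.5 t/h.
n3 = 1124.5 + 4110.6 = 5235.1 t/h.

5235 t/h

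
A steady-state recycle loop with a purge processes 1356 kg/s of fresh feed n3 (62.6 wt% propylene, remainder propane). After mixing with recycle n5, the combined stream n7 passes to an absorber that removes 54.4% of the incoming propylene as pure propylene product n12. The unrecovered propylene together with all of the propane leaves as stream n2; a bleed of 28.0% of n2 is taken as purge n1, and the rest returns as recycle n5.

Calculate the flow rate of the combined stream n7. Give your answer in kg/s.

3075 kg/s

propane enters only via n3 and leaves only via the purge: 1356×0.374 = 0.280×(propane in n2), and the absorber passes all propane, so propane in n7 = propane in n2 = 1811.2 kg/s.
propylene in n7: m_A = 1356×0.626 + (1−0.280)·(1−0.544)·m_A, so m_A = 848.86/0.6717 = 1263.8 kg/s.
n7 = 1263.8 + 1811.2 = 3075 kg/s.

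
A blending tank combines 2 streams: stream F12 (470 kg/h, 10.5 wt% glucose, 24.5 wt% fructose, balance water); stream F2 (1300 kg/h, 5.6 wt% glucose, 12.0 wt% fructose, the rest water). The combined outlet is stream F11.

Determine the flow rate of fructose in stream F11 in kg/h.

271.1 kg/h

fructose out = fructose in = 470×0.245 + 1300×0.120 = 271.15 kg/h.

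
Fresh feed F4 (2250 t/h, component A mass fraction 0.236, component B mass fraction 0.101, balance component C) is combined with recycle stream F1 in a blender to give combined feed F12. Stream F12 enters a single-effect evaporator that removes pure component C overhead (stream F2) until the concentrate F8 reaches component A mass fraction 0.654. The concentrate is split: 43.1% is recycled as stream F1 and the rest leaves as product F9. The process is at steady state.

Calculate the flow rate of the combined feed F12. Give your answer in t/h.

2865 t/h

Overall component A balance (none leaves overhead): component A in fresh feed = component A in product, i.e. 2250×0.236 = (1−0.431)·F8·0.654.
F8 = 531/(0.654×0.569) = 1426.9 t/h.
Recycle F1 = 0.431×1426.9 = 615.01 t/h.
Combined feed F12 = 2250 + 615.01 = 2865 t/h.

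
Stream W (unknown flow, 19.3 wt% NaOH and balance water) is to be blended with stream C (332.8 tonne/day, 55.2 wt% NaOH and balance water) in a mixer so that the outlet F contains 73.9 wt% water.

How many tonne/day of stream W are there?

1424 tonne/day

Let W be the unknown flow. Total out = 332.8 + W.
water balance: 149.09 + 0.807·W = 0.739·(332.8 + W)
(0.807 − 0.739)·W = 0.739×332.8 − 149.09 = 96.845
W = 96.845 / 0.068 = 1424.2 tonne/day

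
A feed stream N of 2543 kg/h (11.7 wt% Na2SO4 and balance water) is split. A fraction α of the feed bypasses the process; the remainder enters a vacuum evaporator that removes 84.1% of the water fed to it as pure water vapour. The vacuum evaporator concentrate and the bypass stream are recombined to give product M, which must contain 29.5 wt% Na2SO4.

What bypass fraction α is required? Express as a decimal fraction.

0.187

All 2543×0.117 = 297.53 kg/h of Na2SO4 reaches M, so M = 297.53/0.295 = 1008.6 kg/h and vapour = 1534.4 kg/h.
The evaporator receives (1−α)·2543 of feed at 0.883 water and removes 0.841 of that water:
0.841×0.883×(1−α)×2543 = 1534.4
(1−α) = 1534.4/1888.4 = 0.8125;  α = 0.1875.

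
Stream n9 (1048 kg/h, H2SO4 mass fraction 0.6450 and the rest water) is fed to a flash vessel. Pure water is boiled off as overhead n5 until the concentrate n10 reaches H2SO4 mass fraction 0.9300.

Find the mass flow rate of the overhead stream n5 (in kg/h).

321.2 kg/h

H2SO4 is conserved: 1048×0.645 = 675.96 kg/h all reports to the concentrate.
Concentrate = 675.96/(target fraction) = 726.84 kg/h.
Overhead = 1048 − 726.84 = 321.16 kg/h.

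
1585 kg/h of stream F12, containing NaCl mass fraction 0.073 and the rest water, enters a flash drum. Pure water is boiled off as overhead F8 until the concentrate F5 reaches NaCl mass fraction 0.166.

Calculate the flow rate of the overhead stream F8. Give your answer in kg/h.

NaCl is conserved: 1585×0.073 = 115.7 kg/h all reports to the concentrate.
Concentrate = 115.7/(target fraction) = 697.02 kg/h.
Overhead = 1585 − 697.02 = 887.98 kg/h.

888 kg/h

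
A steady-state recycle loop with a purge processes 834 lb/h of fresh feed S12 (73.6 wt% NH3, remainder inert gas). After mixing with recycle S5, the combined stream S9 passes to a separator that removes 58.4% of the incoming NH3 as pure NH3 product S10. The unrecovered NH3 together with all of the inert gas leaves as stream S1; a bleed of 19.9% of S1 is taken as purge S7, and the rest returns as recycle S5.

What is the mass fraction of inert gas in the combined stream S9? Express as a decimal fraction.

0.546

inert gas enters only via S12 and leaves only via the purge: 834×0.264 = 0.199×(inert gas in S1), and the separator passes all inert gas, so inert gas in S9 = inert gas in S1 = 1106.4 lb/h.
NH3 in S9: m_A = 834×0.736 + (1−0.199)·(1−0.584)·m_A, so m_A = 613.82/0.6668 = 920.57 lb/h.
S9 = 920.57 + 1106.4 = 2027 lb/h.
inert gas fraction in S9 = 1106.4/2027 = 0.546.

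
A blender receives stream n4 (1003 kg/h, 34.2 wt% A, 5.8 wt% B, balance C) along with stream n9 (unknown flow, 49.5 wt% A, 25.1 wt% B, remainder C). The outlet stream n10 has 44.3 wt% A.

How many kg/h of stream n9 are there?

1948 kg/h

Let n9 be the unknown flow. Total out = 1003 + n9.
A balance: 343.03 + 0.495·n9 = 0.443·(1003 + n9)
(0.495 − 0.443)·n9 = 0.443×1003 − 343.03 = 101.3
n9 = 101.3 / 0.052 = 1948.1 kg/h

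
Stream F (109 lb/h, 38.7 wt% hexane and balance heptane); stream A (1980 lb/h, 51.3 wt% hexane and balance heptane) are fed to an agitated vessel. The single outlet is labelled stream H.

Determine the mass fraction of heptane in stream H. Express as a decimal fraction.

Total flow out = 109 + 1980 = 2089 lb/h.
heptane in = 109×0.613 + 1980×0.487 = 1031.1 lb/h.
heptane mass fraction in H = 1031.1/2089 = 0.494.

0.494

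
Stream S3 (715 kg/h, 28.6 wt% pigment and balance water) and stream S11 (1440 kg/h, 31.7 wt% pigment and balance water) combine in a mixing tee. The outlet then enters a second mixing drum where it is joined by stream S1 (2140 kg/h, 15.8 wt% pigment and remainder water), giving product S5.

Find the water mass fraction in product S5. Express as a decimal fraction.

0.767

Overall, product flow = 4295 kg/h.
water in = 715×0.714 + 1440×0.683 + 2140×0.842 = 3295.9 kg/h.
water fraction in S5 = 0.767.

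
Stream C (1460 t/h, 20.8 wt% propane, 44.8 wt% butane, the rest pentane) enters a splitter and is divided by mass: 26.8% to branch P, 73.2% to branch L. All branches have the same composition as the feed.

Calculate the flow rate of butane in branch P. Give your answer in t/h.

Branch P total = 0.268×1460 = 391.28 t/h.
butane in P = 0.448×391.28 = 175.29 t/h.

175.3 t/h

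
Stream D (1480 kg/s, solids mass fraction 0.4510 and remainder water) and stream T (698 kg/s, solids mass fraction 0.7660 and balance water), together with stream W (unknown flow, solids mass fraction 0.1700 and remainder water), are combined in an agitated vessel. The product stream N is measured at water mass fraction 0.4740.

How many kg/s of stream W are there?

Let W be the unknown flow. Total out = 2178 + W.
water balance: 975.85 + 0.830·W = 0.474·(2178 + W)
(0.830 − 0.474)·W = 0.474×2178 − 975.85 = 56.52
W = 56.52 / 0.356 = 158.76 kg/s

158.8 kg/s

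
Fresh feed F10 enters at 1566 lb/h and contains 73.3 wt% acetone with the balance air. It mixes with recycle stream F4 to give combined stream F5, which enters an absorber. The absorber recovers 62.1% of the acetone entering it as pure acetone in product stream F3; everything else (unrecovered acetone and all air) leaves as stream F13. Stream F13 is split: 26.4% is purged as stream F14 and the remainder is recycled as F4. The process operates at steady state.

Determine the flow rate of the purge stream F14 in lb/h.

air enters only via F10 and leaves only via the purge: 1566×0.267 = 0.264×(air in F13), and the absorber passes all air, so air in F5 = air in F13 = 1583.8 lb/h.
acetone in F5: m_A = 1566×0.733 + (1−0.264)·(1−0.621)·m_A, so m_A = 1147.9/0.7211 = 1591.9 lb/h.
F13 = (1−0.621)×1591.9 + 1583.8 = 2187.1 lb/h.
Purge F14 = 0.264×2187.1 = 577.41 lb/h.

577.4 lb/h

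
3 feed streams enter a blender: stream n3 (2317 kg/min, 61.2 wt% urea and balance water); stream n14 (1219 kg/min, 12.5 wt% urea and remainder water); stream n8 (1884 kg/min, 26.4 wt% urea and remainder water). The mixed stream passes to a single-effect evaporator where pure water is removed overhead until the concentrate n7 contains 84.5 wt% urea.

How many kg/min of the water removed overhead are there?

2973 kg/min

urea entering = 2317×0.612 + 1219×0.125 + 1884×0.264 = 2067.8 kg/min.
All urea reports to n7, so n7 = 2067.8/0.845 = 2447 kg/min.
Total feed = 5420 kg/min; overhead = 5420 − 2447 = 2973 kg/min.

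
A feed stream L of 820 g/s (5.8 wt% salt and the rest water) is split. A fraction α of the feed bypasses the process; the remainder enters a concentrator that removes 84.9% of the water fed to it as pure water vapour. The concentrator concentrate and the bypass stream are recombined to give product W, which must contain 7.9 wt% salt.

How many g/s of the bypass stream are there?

547.4 g/s

All 820×0.058 = 47.56 g/s of salt reaches W, so W = 47.56/0.079 = 602.03 g/s and vapour = 217.97 g/s.
The evaporator receives (1−α)·820 of feed at 0.942 water and removes 0.849 of that water:
0.849×0.942×(1−α)×820 = 217.97
(1−α) = 217.97/655.8 = 0.3324;  α = 0.6676.
Bypass flow = 0.6676×820 = 547.45 g/s.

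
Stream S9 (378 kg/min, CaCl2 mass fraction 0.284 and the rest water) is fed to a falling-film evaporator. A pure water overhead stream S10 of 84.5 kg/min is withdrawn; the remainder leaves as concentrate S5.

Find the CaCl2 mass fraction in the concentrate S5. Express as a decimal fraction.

0.366

CaCl2 is not removed: 378×0.284 = 107.35 kg/min of CaCl2 enters S5.
Concentrate = 378 − 84.5 = 293.5 kg/min.
Mass fraction = 107.35/293.5 = 0.366.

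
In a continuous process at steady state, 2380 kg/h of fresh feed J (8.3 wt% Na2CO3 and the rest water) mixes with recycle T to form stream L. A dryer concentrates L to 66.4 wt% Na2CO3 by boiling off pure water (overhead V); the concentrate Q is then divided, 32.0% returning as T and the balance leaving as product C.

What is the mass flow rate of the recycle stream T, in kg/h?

Overall Na2CO3 balance (none leaves overhead): Na2CO3 in fresh feed = Na2CO3 in product, i.e. 2380×0.083 = (1−0.320)·Q·0.664.
Q = 197.54/(0.664×0.680) = 437.5 kg/h.
Recycle T = 0.320×437.5 = 140 kg/h.

140 kg/h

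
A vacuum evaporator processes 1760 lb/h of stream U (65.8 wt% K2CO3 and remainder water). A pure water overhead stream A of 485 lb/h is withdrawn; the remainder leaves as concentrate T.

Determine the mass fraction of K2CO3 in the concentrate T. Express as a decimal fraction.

K2CO3 is not removed: 1760×0.658 = 1158.1 lb/h of K2CO3 enters T.
Concentrate = 1760 − 485 = 1275 lb/h.
Mass fraction = 1158.1/1275 = 0.908.

0.908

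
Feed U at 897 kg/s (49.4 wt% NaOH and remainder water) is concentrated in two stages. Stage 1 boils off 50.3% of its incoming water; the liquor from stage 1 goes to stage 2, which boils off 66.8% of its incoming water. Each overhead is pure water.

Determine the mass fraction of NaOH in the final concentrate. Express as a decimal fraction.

water in feed = 897×0.506 = 453.88 kg/s.
After stage 1: water left = (1−0.503)×453.88 = 225.58; stream total = 668.7 kg/s.
After stage 2: water left = (1−0.668)×225.58 = 74.892; final concentrate = 518.01 kg/s.
NaOH fraction = 443.12/518.01 = 0.855.

0.855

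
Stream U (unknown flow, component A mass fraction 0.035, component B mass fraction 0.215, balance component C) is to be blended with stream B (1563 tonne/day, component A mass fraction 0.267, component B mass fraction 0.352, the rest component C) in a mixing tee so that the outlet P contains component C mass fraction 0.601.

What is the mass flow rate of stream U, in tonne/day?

Let U be the unknown flow. Total out = 1563 + U.
component C balance: 595.5 + 0.750·U = 0.601·(1563 + U)
(0.750 − 0.601)·U = 0.601×1563 − 595.5 = 343.86
U = 343.86 / 0.149 = 2307.8 tonne/day

2308 tonne/day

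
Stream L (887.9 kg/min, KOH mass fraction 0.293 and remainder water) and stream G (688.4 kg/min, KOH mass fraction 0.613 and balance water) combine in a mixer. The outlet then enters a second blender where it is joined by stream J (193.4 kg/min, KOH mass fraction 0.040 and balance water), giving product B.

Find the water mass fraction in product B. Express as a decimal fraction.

Overall, product flow = 1769.7 kg/min.
water in = 887.9×0.707 + 688.4×0.387 + 193.4×0.960 = 1079.8 kg/min.
water fraction in B = 0.610.

0.610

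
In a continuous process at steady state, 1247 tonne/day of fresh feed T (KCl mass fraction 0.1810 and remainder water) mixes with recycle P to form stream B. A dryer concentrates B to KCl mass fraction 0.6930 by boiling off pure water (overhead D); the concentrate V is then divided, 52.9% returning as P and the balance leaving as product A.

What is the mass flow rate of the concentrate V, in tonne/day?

691.5 tonne/day

Overall KCl balance (none leaves overhead): KCl in fresh feed = KCl in product, i.e. 1247×0.181 = (1−0.529)·V·0.693.
V = 225.71/(0.693×0.471) = 691.5 tonne/day.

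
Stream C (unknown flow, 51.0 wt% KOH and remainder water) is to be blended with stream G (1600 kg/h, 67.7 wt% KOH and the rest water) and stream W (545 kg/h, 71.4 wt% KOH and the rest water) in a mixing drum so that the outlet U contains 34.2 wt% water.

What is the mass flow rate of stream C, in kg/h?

411.6 kg/h

Let C be the unknown flow. Total out = 2145 + C.
water balance: 672.67 + 0.490·C = 0.342·(2145 + C)
(0.490 − 0.342)·C = 0.342×2145 − 672.67 = 60.92
C = 60.92 / 0.148 = 411.62 kg/h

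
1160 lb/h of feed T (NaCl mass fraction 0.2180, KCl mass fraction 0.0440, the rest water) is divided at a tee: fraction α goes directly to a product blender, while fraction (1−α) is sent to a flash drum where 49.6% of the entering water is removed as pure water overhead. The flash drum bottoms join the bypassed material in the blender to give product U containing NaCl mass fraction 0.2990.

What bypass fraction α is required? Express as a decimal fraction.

All 1160×0.218 = 252.88 lb/h of NaCl reaches U, so U = 252.88/0.299 = 845.75 lb/h and vapour = 314.25 lb/h.
The evaporator receives (1−α)·1160 of feed at 0.738 water and removes 0.496 of that water:
0.496×0.738×(1−α)×1160 = 314.25
(1−α) = 314.25/424.62 = 0.7401;  α = 0.2599.

0.260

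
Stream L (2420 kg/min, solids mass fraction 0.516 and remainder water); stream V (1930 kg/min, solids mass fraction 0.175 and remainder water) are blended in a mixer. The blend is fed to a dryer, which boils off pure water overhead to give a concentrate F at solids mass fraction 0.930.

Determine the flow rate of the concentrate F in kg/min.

1706 kg/min

solids entering = 2420×0.516 + 1930×0.175 = 1586.5 kg/min.
All solids reports to F, so F = 1586.5/0.930 = 1705.9 kg/min.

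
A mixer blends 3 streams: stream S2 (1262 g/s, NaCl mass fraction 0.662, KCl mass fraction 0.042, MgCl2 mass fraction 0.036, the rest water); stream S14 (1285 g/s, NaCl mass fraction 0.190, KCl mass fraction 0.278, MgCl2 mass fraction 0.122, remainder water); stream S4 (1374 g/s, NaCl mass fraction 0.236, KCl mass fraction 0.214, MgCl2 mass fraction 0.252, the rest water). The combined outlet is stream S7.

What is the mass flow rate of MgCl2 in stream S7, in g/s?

MgCl2 out = MgCl2 in = 1262×0.036 + 1285×0.122 + 1374×0.252 = 548.45 g/s.

548.5 g/s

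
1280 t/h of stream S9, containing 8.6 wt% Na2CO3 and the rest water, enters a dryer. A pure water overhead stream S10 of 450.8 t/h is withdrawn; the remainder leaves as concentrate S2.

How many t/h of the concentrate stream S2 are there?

Concentrate = 1280 − 450.8 = 829.2 t/h.

829.2 t/h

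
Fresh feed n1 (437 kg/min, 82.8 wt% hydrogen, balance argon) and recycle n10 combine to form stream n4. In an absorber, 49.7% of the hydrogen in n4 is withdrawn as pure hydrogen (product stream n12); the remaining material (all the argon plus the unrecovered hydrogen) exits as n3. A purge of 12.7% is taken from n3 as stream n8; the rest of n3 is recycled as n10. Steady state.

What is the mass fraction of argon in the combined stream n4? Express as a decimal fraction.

argon enters only via n1 and leaves only via the purge: 437×0.172 = 0.127×(argon in n3), and the absorber passes all argon, so argon in n4 = argon in n3 = 591.84 kg/min.
hydrogen in n4: m_A = 437×0.828 + (1−0.127)·(1−0.497)·m_A, so m_A = 361.84/0.5609 = 645.12 kg/min.
n4 = 645.12 + 591.84 = 1237 kg/min.
argon fraction in n4 = 591.84/1237 = 0.4785.

0.4785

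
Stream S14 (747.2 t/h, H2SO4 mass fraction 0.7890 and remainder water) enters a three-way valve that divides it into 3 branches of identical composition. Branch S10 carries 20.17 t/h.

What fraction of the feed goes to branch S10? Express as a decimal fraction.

0.027

Fraction to S10 = 20.17/747.2 = 0.0270.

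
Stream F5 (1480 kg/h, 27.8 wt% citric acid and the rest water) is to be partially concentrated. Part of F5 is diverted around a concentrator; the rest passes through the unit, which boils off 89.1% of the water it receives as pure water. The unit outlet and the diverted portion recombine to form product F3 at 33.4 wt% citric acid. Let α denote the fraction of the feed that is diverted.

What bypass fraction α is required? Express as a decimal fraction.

0.739

All 1480×0.278 = 411.44 kg/h of citric acid reaches F3, so F3 = 411.44/0.334 = 1231.9 kg/h and vapour = 248.14 kg/h.
The evaporator receives (1−α)·1480 of feed at 0.722 water and removes 0.891 of that water:
0.891×0.722×(1−α)×1480 = 248.14
(1−α) = 248.14/952.09 = 0.2606;  α = 0.7394.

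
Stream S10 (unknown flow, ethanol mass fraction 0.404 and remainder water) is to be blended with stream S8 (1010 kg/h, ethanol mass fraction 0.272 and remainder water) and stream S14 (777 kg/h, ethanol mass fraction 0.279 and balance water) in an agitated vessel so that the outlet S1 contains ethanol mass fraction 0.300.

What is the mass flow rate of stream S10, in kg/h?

428.8 kg/h

Let S10 be the unknown flow. Total out = 1787 + S10.
ethanol balance: 491.5 + 0.404·S10 = 0.300·(1787 + S10)
(0.404 − 0.300)·S10 = 0.300×1787 − 491.5 = 44.597
S10 = 44.597 / 0.104 = 428.82 kg/h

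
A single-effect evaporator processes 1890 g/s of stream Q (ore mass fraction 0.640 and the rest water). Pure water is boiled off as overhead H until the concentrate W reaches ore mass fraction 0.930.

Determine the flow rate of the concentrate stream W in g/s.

ore is conserved: 1890×0.640 = 1209.6 g/s all reports to the concentrate.
Concentrate = 1209.6/(target fraction) = 1300.6 g/s.

1301 g/s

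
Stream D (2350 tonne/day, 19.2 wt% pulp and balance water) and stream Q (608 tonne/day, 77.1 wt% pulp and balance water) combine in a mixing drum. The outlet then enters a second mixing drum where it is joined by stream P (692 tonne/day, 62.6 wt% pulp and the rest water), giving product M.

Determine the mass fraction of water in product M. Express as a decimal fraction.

Overall, product flow = 3650 tonne/day.
water in = 2350×0.808 + 608×0.229 + 692×0.374 = 2296.8 tonne/day.
water fraction in M = 0.6293.

0.6293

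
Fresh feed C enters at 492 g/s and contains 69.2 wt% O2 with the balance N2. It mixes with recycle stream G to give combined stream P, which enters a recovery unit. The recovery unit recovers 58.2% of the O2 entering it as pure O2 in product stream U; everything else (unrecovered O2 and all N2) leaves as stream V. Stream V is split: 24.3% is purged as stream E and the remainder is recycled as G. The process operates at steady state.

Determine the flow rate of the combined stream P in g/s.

N2 enters only via C and leaves only via the purge: 492×0.308 = 0.243×(N2 in V), and the recovery unit passes all N2, so N2 in P = N2 in V = 623.6 g/s.
O2 in P: m_A = 492×0.692 + (1−0.243)·(1−0.582)·m_A, so m_A = 340.46/0.6836 = 498.06 g/s.
P = 498.06 + 623.6 = 1121.7 g/s.

1122 g/s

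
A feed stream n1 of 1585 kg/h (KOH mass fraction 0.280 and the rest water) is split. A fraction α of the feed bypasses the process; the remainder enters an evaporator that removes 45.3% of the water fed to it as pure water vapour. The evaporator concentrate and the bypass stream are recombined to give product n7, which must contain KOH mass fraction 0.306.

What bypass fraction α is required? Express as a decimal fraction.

All 1585×0.280 = 443.8 kg/h of KOH reaches n7, so n7 = 443.8/0.306 = 1450.3 kg/h and vapour = 134.67 kg/h.
The evaporator receives (1−α)·1585 of feed at 0.720 water and removes 0.453 of that water:
0.453×0.720×(1−α)×1585 = 134.67
(1−α) = 134.67/516.96 = 0.2605;  α = 0.7395.

0.739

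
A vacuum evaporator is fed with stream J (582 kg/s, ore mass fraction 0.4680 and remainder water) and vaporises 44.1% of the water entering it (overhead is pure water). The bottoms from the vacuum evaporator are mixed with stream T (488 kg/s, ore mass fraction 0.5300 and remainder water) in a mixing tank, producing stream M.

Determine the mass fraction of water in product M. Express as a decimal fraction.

Vapour removed = 0.441×0.532×582 = 136.54 kg/s; concentrate = 445.46 kg/s.
water reaching the mixer = 173.08 (from concentrate) + 488×0.470 = 402.44 kg/s.
Product flow = 445.46 + 488 = 933.46 kg/s; water fraction = 0.4311.

0.4311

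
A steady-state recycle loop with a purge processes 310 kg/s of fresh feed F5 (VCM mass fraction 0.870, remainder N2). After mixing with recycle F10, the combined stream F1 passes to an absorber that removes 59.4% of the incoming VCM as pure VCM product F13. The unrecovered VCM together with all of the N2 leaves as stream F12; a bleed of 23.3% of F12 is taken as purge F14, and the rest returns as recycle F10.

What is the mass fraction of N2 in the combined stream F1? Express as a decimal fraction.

0.306

N2 enters only via F5 and leaves only via the purge: 310×0.130 = 0.233×(N2 in F12), and the absorber passes all N2, so N2 in F1 = N2 in F12 = 172.96 kg/s.
VCM in F1: m_A = 310×0.870 + (1−0.233)·(1−0.594)·m_A, so m_A = 269.7/0.6886 = 391.67 kg/s.
F1 = 391.67 + 172.96 = 564.63 kg/s.
N2 fraction in F1 = 172.96/564.63 = 0.306.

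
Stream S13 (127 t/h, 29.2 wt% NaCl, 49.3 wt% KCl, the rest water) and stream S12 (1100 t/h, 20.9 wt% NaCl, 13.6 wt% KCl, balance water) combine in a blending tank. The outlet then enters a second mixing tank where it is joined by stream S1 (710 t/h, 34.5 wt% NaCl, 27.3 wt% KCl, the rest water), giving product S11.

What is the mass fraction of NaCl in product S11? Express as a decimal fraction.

Overall, product flow = 1937 t/h.
NaCl in = 127×0.292 + 1100×0.209 + 710×0.345 = 511.93 t/h.
NaCl fraction in S11 = 0.2643.

0.2643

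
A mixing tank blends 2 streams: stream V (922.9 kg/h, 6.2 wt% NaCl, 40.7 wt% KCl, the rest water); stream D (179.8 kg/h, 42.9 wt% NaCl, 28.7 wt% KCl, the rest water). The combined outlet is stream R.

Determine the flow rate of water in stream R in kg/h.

water out = water in = 922.9×0.531 + 179.8×0.284 = 541.12 kg/h.

541.1 kg/h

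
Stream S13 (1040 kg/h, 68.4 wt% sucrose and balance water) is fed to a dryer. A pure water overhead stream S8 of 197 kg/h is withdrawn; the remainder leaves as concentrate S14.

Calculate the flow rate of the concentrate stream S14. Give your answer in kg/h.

843 kg/h

Concentrate = 1040 − 197 = 843 kg/h.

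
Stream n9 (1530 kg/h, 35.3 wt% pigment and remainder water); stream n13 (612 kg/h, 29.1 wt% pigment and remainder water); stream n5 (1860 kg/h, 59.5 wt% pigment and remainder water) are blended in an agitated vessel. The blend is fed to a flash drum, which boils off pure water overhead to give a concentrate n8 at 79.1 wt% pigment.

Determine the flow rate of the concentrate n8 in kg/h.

2307 kg/h

pigment entering = 1530×0.353 + 612×0.291 + 1860×0.595 = 1824.9 kg/h.
All pigment reports to n8, so n8 = 1824.9/0.791 = 2307.1 kg/h.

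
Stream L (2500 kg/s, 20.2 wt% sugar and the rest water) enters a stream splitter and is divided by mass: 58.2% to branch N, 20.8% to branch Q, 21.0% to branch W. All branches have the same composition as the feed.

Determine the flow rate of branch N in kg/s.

Branch N flow = 0.582×2500 = 1455 kg/s.

1455 kg/s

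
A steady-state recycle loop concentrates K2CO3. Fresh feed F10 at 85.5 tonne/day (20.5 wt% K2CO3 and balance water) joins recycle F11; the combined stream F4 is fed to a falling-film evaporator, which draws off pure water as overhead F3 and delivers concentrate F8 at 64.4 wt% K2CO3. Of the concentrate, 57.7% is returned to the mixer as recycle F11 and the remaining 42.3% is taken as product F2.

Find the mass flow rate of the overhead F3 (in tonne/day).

Overall K2CO3 balance (none leaves overhead): K2CO3 in fresh feed = K2CO3 in product, i.e. 85.5×0.205 = (1−0.577)·F8·0.644.
F8 = 17.527/(0.644×0.423) = 64.342 tonne/day.
Recycle F11 = 0.577×64.342 = 37.125 tonne/day.
Combined feed F4 = 85.5 + 37.125 = 122.63 tonne/day.
Overhead F3 = F4 − F8 = 122.63 − 64.342 = 58.283 tonne/day.

58.28 tonne/day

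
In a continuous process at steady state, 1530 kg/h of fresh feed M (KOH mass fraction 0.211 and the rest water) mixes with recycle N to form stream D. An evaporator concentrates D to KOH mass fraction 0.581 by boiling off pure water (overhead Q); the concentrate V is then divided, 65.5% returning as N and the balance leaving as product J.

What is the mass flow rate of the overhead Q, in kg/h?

Overall KOH balance (none leaves overhead): KOH in fresh feed = KOH in product, i.e. 1530×0.211 = (1−0.655)·V·0.581.
V = 322.83/(0.581×0.345) = 1610.6 kg/h.
Recycle N = 0.655×1610.6 = 1054.9 kg/h.
Combined feed D = 1530 + 1054.9 = 2584.9 kg/h.
Overhead Q = D − V = 2584.9 − 1610.6 = 974.35 kg/h.

974.4 kg/h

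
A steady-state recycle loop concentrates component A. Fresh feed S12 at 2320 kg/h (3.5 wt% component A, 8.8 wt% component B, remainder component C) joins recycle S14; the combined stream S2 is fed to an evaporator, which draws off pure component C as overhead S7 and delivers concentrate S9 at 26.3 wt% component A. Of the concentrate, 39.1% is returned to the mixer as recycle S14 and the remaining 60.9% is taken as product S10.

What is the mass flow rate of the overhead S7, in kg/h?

Overall component A balance (none leaves overhead): component A in fresh feed = component A in product, i.e. 2320×0.035 = (1−0.391)·S9·0.263.
S9 = 81.2/(0.263×0.609) = 506.97 kg/h.
Recycle S14 = 0.391×506.97 = 198.23 kg/h.
Combined feed S2 = 2320 + 198.23 = 2518.2 kg/h.
Overhead S7 = S2 − S9 = 2518.2 − 506.97 = 2011.3 kg/h.

2011 kg/h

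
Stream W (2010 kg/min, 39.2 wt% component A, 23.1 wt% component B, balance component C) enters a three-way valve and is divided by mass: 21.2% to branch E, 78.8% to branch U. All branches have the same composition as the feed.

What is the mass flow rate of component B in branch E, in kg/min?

Branch E total = 0.212×2010 = 426.12 kg/min.
component B in E = 0.231×426.12 = 98.434 kg/min.

98.43 kg/min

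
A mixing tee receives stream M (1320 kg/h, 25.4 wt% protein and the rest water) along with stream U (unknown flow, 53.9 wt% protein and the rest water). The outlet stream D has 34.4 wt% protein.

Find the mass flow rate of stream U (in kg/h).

609.2 kg/h

Let U be the unknown flow. Total out = 1320 + U.
protein balance: 335.28 + 0.539·U = 0.344·(1320 + U)
(0.539 − 0.344)·U = 0.344×1320 − 335.28 = 118.8
U = 118.8 / 0.195 = 609.23 kg/h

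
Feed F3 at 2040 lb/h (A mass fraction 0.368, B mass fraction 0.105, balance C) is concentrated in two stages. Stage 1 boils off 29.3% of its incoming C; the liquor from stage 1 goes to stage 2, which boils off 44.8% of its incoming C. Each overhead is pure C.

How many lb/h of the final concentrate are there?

C in feed = 2040×0.527 = 1075.1 lb/h.
After stage 1: C left = (1−0.293)×1075.1 = 760.08; stream total = 1725 lb/h.
After stage 2: C left = (1−0.448)×760.08 = 419.57; final concentrate = 1384.5 lb/h.

1384 lb/h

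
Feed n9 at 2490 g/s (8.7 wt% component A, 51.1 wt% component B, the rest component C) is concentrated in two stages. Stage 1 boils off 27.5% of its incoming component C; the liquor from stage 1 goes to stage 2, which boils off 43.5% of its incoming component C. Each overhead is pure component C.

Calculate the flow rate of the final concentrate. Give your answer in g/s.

1899 g/s

component C in feed = 2490×0.402 = 1001 g/s.
After stage 1: component C left = (1−0.275)×1001 = 725.71; stream total = 2214.7 g/s.
After stage 2: component C left = (1−0.435)×725.71 = 410.03; final concentrate = 1899 g/s.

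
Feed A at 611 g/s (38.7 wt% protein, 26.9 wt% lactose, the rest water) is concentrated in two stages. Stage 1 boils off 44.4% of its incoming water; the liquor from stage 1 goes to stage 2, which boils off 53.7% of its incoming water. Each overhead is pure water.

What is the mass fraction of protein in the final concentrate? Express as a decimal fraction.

water in feed = 611×0.344 = 210.18 g/s.
After stage 1: water left = (1−0.444)×210.18 = 116.86; stream total = 517.68 g/s.
After stage 2: water left = (1−0.537)×116.86 = 54.107; final concentrate = 454.92 g/s.
protein fraction = 236.46/454.92 = 0.520.

0.520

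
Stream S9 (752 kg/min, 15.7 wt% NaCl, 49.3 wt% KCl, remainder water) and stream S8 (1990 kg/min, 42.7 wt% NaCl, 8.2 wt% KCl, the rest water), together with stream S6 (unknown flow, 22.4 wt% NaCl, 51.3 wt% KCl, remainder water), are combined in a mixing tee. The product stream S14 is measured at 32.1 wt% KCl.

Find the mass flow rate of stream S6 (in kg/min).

1803 kg/min

Let S6 be the unknown flow. Total out = 2742 + S6.
KCl balance: 533.92 + 0.513·S6 = 0.321·(2742 + S6)
(0.513 − 0.321)·S6 = 0.321×2742 − 533.92 = 346.27
S6 = 346.27 / 0.192 = 1803.5 kg/min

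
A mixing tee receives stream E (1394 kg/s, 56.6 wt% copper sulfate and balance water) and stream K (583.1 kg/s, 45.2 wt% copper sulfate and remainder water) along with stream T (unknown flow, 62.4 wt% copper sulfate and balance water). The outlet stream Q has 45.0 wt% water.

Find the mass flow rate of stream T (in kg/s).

470.8 kg/s

Let T be the unknown flow. Total out = 1977.1 + T.
water balance: 924.53 + 0.376·T = 0.450·(1977.1 + T)
(0.376 − 0.450)·T = 0.450×1977.1 − 924.53 = -34.84
T = -34.84 / -0.074 = 470.81 kg/s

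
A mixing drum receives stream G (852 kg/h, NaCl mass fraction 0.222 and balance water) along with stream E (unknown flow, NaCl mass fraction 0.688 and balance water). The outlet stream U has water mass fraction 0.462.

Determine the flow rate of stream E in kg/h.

1795 kg/h

Let E be the unknown flow. Total out = 852 + E.
water balance: 662.86 + 0.312·E = 0.462·(852 + E)
(0.312 − 0.462)·E = 0.462×852 − 662.86 = -269.23
E = -269.23 / -0.150 = 1794.9 kg/h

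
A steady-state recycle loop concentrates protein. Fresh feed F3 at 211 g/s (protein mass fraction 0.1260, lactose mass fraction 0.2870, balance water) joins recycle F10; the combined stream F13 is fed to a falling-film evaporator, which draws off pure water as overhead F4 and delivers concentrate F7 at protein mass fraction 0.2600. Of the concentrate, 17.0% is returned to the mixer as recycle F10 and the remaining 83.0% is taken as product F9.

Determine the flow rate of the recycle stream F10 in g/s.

Overall protein balance (none leaves overhead): protein in fresh feed = protein in product, i.e. 211×0.126 = (1−0.170)·F7·0.260.
F7 = 26.586/(0.260×0.830) = 123.2 g/s.
Recycle F10 = 0.170×123.2 = 20.944 g/s.

20.94 g/s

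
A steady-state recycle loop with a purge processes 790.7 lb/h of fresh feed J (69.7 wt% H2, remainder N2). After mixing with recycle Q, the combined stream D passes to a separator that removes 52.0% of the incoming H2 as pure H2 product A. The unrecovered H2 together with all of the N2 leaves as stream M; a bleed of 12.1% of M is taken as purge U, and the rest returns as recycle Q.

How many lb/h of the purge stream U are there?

N2 enters only via J and leaves only via the purge: 790.7×0.303 = 0.121×(N2 in M), and the separator passes all N2, so N2 in D = N2 in M = 1980 lb/h.
H2 in D: m_A = 790.7×0.697 + (1−0.121)·(1−0.520)·m_A, so m_A = 551.12/0.5781 = 953.36 lb/h.
M = (1−0.520)×953.36 + 1980 = 2437.6 lb/h.
Purge U = 0.121×2437.6 = 294.95 lb/h.

295 lb/h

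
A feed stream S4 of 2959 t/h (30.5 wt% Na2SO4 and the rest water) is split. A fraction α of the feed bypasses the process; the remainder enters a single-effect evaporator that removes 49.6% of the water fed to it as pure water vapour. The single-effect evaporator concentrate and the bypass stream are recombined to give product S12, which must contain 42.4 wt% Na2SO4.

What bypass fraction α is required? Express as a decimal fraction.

All 2959×0.305 = 902.5 t/h of Na2SO4 reaches S12, so S12 = 902.5/0.424 = 2128.5 t/h and vapour = 830.47 t/h.
The evaporator receives (1−α)·2959 of feed at 0.695 water and removes 0.496 of that water:
0.496×0.695×(1−α)×2959 = 830.47
(1−α) = 830.47/1020 = 0.8142;  α = 0.1858.

0.186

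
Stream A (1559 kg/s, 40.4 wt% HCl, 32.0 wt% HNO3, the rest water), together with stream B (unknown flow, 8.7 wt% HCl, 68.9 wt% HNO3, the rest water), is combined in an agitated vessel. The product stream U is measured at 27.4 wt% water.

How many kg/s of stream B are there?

Let B be the unknown flow. Total out = 1559 + B.
water balance: 430.28 + 0.224·B = 0.274·(1559 + B)
(0.224 − 0.274)·B = 0.274×1559 − 430.28 = -3.118
B = -3.118 / -0.050 = 62.36 kg/s

62.36 kg/s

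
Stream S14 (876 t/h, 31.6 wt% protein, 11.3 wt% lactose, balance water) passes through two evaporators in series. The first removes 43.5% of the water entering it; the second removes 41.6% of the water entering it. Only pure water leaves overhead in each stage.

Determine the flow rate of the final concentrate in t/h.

540.8 t/h

water in feed = 876×0.571 = 500.2 t/h.
After stage 1: water left = (1−0.435)×500.2 = 282.61; stream total = 658.41 t/h.
After stage 2: water left = (1−0.416)×282.61 = 165.04; final concentrate = 540.85 t/h.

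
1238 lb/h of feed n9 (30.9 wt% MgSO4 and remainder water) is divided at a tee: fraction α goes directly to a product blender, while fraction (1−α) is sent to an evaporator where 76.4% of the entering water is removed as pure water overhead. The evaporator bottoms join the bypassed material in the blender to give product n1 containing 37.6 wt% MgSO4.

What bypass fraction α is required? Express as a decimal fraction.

0.662

All 1238×0.309 = 382.54 lb/h of MgSO4 reaches n1, so n1 = 382.54/0.376 = 1017.4 lb/h and vapour = 220.6 lb/h.
The evaporator receives (1−α)·1238 of feed at 0.691 water and removes 0.764 of that water:
0.764×0.691×(1−α)×1238 = 220.6
(1−α) = 220.6/653.57 = 0.3375;  α = 0.6625.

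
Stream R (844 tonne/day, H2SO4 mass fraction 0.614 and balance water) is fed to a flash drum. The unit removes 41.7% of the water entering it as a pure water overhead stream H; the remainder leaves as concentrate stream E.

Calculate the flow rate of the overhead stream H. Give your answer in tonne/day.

135.9 tonne/day

water entering = 844×0.386 = 325.78 tonne/day; overhead removed = 0.417×325.78 = 135.85 tonne/day.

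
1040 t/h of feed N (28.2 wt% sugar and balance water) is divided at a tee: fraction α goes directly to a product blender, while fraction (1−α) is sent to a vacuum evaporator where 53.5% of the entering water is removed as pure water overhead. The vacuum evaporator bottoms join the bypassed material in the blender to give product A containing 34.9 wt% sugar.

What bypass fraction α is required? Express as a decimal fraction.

All 1040×0.282 = 293.28 t/h of sugar reaches A, so A = 293.28/0.349 = 840.34 t/h and vapour = 199.66 t/h.
The evaporator receives (1−α)·1040 of feed at 0.718 water and removes 0.535 of that water:
0.535×0.718×(1−α)×1040 = 199.66
(1−α) = 199.66/399.5 = 0.4998;  α = 0.5002.

0.500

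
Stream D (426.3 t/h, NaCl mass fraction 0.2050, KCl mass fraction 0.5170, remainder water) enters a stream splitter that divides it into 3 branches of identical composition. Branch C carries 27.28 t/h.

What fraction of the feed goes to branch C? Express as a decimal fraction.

Fraction to C = 27.28/426.3 = 0.0640.

0.064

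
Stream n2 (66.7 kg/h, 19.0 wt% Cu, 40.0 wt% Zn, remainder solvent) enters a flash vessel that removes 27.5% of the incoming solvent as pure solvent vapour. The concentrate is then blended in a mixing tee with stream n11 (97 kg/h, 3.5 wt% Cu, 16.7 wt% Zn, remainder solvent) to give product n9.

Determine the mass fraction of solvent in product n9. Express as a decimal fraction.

0.623

Vapour removed = 0.275×0.410×66.7 = 7.5204 kg/h; concentrate = 59.18 kg/h.
solvent reaching the mixer = 19.827 (from concentrate) + 97×0.798 = 97.233 kg/h.
Product flow = 59.18 + 97 = 156.18 kg/h; solvent fraction = 0.623.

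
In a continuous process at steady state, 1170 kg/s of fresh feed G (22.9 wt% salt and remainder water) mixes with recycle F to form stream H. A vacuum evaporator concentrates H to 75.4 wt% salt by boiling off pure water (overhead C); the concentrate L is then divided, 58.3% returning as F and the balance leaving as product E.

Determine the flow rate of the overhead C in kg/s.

814.7 kg/s

Overall salt balance (none leaves overhead): salt in fresh feed = salt in product, i.e. 1170×0.229 = (1−0.583)·L·0.754.
L = 267.93/(0.754×0.417) = 852.15 kg/s.
Recycle F = 0.583×852.15 = 496.8 kg/s.
Combined feed H = 1170 + 496.8 = 1666.8 kg/s.
Overhead C = H − L = 1666.8 − 852.15 = 814.66 kg/s.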